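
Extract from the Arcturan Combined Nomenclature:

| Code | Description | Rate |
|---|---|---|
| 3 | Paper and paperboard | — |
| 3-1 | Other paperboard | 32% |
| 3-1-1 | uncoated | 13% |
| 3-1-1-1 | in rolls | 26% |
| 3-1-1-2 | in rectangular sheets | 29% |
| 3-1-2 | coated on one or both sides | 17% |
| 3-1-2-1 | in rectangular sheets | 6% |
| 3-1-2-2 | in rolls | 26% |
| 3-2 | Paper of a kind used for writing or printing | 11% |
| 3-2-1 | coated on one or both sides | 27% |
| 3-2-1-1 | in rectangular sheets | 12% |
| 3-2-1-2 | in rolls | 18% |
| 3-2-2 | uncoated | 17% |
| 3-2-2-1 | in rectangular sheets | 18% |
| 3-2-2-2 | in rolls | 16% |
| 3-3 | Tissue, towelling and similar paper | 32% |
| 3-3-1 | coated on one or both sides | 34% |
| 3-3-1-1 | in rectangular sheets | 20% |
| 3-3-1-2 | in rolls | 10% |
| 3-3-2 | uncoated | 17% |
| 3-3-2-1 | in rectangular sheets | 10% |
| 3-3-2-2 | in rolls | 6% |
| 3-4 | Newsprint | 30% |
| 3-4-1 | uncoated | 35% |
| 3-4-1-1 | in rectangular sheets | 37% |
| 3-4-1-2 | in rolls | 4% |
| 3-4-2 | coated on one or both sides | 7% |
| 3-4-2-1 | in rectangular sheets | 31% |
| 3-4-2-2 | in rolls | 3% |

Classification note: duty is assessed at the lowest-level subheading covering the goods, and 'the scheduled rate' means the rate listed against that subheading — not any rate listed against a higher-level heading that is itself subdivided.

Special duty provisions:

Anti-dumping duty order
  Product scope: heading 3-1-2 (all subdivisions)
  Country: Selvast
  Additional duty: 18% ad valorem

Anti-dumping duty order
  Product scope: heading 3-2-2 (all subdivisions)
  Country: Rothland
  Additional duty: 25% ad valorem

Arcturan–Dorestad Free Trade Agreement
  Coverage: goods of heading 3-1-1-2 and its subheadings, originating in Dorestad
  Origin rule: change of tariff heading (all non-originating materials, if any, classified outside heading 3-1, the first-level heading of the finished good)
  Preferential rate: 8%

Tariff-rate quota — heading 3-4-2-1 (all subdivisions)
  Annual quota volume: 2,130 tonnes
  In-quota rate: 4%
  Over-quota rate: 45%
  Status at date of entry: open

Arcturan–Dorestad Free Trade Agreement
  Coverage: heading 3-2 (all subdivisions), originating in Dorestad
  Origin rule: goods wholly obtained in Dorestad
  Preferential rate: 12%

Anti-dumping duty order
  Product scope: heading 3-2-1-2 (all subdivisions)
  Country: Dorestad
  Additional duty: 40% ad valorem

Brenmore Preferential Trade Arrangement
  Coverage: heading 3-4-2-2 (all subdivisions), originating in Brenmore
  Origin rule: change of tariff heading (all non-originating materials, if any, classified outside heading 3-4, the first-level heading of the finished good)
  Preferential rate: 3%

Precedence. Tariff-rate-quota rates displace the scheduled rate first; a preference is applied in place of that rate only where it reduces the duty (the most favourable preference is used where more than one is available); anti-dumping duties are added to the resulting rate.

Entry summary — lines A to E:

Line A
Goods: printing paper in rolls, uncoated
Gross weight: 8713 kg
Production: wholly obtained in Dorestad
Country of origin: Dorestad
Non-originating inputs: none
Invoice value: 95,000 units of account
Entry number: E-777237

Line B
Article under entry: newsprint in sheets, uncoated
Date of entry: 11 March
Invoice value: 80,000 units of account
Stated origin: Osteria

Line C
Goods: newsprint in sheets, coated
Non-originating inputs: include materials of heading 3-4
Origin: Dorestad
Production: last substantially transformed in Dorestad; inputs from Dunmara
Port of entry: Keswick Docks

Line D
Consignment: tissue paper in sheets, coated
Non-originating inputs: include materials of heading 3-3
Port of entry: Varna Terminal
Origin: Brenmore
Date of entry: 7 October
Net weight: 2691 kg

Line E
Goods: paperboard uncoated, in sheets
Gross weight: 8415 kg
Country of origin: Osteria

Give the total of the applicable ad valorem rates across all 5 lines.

102%

Line A: printing paper → 3-2; uncoated → 3-2-2; in rolls → 3-2-2-2. Scheduled 16%. Dorestad agreement on 3-1-1-2: 3-2-2-2 not covered; Dorestad agreement on 3-2: wholly obtained → 12% available; preferential 12%. → 12%.
Line B: newsprint → 3-4; uncoated → 3-4-1; in sheets → 3-4-1-1. Scheduled 37%. No special measure applies. → 37%.
Line C: newsprint → 3-4; coated → 3-4-2; in sheets → 3-4-2-1. Scheduled 31%. quota on 3-4-2-1 open → in-quota 4%; Dorestad agreement on 3-1-1-2: 3-4-2-1 not covered; Dorestad agreement on 3-2: 3-4-2-1 not covered. → 4%.
Line D: tissue paper → 3-3; coated → 3-3-1; in sheets → 3-3-1-1. Scheduled 20%. Brenmore agreement on 3-4-2-2: 3-3-1-1 not covered. → 20%.
Line E: paperboard → 3-1; uncoated → 3-1-1; in sheets → 3-1-1-2. Scheduled 29%. No special measure applies. → 29%.
Sum: 12% + 37% + 4% + 20% + 29% = 102%.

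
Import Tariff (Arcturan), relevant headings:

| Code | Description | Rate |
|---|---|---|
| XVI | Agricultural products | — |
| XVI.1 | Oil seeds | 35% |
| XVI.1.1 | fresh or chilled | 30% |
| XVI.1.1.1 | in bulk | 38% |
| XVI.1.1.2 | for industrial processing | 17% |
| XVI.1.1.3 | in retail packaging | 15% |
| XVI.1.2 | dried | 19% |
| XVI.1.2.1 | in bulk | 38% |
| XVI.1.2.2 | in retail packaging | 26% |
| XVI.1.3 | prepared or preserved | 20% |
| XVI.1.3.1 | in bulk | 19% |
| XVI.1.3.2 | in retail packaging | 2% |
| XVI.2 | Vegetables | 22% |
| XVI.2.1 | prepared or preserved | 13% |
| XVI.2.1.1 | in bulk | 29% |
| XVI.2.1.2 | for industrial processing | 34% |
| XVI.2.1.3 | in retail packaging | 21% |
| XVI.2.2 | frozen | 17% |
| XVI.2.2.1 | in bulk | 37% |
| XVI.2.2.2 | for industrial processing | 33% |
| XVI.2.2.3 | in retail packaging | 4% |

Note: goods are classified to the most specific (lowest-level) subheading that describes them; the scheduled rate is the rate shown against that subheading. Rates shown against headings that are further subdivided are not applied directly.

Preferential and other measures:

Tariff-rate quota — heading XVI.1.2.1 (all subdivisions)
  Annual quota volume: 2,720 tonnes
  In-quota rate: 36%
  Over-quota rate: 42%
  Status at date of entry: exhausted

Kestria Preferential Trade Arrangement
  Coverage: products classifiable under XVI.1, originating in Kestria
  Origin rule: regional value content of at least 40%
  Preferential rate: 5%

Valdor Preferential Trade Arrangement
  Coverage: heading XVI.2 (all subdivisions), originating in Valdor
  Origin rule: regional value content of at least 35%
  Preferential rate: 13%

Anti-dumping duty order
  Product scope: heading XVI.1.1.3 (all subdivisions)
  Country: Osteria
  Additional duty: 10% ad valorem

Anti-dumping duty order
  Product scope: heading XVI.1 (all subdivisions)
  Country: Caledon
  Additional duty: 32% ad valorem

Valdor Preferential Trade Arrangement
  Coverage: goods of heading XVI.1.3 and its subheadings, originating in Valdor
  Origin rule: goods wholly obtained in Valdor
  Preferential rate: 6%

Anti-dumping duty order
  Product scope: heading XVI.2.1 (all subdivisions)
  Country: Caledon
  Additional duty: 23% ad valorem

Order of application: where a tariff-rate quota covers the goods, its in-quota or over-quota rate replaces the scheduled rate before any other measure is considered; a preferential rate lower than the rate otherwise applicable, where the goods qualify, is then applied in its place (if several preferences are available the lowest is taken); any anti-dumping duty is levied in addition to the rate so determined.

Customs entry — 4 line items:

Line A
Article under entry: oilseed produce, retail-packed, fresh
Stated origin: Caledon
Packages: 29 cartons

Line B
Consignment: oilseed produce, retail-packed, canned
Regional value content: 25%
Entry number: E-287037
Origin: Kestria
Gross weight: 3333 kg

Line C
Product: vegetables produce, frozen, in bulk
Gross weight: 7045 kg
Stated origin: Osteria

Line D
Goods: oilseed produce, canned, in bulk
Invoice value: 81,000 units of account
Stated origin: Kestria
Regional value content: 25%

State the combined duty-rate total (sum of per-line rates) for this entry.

105%

Line A: oilseed → XVI.1; fresh → XVI.1.1; retail-packed → XVI.1.1.3. Scheduled 15%. anti-dumping (Caledon, XVI.1): +32%; total 15% + 32% = 47%. → 47%.
Line B: oilseed → XVI.1; canned → XVI.1.3; retail-packed → XVI.1.3.2. Scheduled 2%. Kestria agreement on XVI.1: RVC < 40%. → 2%.
Line C: vegetables → XVI.2; frozen → XVI.2.2; in bulk → XVI.2.2.1. Scheduled 37%. No special measure applies. → 37%.
Line D: oilseed → XVI.1; canned → XVI.1.3; in bulk → XVI.1.3.1. Scheduled 19%. Kestria agreement on XVI.1: RVC < 40%. → 19%.
Sum: 47% + 2% + 37% + 19% = 105%.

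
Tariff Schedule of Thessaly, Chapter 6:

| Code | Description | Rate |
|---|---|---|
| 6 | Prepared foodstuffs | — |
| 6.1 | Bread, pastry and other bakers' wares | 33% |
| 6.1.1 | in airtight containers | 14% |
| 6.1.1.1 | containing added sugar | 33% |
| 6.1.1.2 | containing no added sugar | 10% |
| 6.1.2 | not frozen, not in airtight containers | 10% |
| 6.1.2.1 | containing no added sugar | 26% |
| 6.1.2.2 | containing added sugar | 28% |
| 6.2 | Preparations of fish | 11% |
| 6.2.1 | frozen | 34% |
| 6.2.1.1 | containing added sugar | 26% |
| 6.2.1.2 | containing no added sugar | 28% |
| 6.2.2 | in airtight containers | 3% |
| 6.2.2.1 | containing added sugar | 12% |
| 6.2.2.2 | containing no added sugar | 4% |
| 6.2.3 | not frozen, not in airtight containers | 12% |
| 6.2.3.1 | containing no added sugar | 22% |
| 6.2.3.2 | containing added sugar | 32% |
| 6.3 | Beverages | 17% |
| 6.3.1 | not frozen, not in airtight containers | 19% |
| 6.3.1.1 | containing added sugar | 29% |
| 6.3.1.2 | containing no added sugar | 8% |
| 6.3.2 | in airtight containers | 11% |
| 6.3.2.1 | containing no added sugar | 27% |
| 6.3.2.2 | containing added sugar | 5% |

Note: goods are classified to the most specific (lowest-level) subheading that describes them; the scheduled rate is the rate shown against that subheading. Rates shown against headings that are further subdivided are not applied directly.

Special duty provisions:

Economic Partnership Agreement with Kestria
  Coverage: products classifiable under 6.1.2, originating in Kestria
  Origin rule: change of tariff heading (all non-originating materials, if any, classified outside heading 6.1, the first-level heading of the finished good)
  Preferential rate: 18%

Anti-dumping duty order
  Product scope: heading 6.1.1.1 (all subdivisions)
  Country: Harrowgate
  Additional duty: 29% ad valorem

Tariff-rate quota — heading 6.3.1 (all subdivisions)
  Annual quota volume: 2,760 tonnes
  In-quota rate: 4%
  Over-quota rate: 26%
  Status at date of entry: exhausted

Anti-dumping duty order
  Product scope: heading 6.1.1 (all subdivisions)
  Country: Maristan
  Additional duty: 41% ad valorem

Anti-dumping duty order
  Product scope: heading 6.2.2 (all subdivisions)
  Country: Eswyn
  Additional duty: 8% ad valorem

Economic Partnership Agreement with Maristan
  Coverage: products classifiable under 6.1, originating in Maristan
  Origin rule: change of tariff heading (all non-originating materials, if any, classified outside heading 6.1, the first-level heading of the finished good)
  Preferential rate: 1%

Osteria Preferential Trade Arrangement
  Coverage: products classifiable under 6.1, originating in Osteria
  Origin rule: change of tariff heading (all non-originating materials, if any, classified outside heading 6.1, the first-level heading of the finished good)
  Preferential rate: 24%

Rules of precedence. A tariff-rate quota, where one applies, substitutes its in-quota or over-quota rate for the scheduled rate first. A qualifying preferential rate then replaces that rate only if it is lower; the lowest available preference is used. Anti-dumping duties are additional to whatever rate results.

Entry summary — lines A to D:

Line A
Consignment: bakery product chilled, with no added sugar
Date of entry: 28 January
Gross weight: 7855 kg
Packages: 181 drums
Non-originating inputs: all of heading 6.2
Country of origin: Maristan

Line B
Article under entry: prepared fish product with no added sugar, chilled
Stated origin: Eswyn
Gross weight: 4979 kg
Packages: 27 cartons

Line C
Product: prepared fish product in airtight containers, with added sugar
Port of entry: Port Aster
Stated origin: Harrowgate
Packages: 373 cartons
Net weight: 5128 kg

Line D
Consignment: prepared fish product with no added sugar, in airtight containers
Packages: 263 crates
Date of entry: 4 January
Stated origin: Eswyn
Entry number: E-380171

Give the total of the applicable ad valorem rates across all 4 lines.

47%

Line A: bakery product → 6.1; chilled → 6.1.2; with no added sugar → 6.1.2.1. Scheduled 26%. Maristan agreement on 6.1: CTH met → 1% available; preferential 1%. → 1%.
Line B: prepared fish product → 6.2; chilled → 6.2.3; with no added sugar → 6.2.3.1. Scheduled 22%. No special measure applies. → 22%.
Line C: prepared fish product → 6.2; in airtight containers → 6.2.2; with added sugar → 6.2.2.1. Scheduled 12%. No special measure applies. → 12%.
Line D: prepared fish product → 6.2; in airtight containers → 6.2.2; with no added sugar → 6.2.2.2. Scheduled 4%. anti-dumping (Eswyn, 6.2.2): +8%; total 4% + 8% = 12%. → 12%.
Sum: 1% + 22% + 12% + 12% = 47%.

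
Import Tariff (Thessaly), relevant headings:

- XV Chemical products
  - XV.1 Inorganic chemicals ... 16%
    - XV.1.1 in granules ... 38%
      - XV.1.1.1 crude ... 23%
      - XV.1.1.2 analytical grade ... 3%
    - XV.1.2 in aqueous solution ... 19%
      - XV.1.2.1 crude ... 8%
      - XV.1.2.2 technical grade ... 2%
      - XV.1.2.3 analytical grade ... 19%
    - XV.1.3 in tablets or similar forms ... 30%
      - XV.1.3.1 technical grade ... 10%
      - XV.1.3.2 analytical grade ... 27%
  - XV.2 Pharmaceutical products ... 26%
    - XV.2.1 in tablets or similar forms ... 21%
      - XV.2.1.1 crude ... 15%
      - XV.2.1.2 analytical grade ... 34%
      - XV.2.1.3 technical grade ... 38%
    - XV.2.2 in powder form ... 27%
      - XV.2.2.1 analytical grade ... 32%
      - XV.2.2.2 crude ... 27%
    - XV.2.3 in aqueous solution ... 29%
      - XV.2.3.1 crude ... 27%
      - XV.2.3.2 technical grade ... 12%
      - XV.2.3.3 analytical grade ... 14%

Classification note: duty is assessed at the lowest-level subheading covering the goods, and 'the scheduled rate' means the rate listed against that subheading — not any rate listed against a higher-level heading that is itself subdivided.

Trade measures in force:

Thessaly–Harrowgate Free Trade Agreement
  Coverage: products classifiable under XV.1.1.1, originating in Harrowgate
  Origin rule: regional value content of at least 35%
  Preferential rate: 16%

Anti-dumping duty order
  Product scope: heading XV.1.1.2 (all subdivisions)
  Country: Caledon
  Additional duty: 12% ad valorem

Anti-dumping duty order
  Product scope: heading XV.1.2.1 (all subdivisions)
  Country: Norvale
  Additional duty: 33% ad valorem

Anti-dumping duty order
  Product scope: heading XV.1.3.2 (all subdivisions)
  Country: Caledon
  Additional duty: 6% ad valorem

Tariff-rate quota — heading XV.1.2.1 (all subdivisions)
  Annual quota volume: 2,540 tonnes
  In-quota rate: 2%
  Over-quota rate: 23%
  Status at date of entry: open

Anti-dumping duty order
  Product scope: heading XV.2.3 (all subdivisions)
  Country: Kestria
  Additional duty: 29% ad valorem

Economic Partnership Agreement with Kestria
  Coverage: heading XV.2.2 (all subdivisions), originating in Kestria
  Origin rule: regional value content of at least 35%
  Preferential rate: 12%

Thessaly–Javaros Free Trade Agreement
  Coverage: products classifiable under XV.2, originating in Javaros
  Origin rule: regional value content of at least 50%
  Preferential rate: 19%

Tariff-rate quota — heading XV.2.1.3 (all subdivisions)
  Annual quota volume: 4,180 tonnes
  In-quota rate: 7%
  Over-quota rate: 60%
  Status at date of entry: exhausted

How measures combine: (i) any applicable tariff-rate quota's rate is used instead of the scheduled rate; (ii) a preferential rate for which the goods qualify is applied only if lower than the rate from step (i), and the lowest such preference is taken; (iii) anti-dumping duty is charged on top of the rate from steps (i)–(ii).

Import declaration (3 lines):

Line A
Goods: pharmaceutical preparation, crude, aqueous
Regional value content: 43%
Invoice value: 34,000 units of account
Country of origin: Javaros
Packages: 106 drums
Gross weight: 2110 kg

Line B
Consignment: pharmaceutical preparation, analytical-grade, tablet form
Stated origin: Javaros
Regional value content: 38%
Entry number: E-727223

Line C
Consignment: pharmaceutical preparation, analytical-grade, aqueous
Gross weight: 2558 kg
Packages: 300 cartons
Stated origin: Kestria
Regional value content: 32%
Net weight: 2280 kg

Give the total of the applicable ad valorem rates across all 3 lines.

Line A: pharmaceutical → XV.2; aqueous → XV.2.3; crude → XV.2.3.1. Scheduled 27%. Javaros agreement on XV.2: RVC < 50%. → 27%.
Line B: pharmaceutical → XV.2; tablet form → XV.2.1; analytical-grade → XV.2.1.2. Scheduled 34%. Javaros agreement on XV.2: RVC < 50%. → 34%.
Line C: pharmaceutical → XV.2; aqueous → XV.2.3; analytical-grade → XV.2.3.3. Scheduled 14%. Kestria agreement on XV.2.2: XV.2.3.3 not covered; anti-dumping (Kestria, XV.2.3): +29%; total 14% + 29% = 43%. → 43%.
Sum: 27% + 34% + 43% = 104%.

104%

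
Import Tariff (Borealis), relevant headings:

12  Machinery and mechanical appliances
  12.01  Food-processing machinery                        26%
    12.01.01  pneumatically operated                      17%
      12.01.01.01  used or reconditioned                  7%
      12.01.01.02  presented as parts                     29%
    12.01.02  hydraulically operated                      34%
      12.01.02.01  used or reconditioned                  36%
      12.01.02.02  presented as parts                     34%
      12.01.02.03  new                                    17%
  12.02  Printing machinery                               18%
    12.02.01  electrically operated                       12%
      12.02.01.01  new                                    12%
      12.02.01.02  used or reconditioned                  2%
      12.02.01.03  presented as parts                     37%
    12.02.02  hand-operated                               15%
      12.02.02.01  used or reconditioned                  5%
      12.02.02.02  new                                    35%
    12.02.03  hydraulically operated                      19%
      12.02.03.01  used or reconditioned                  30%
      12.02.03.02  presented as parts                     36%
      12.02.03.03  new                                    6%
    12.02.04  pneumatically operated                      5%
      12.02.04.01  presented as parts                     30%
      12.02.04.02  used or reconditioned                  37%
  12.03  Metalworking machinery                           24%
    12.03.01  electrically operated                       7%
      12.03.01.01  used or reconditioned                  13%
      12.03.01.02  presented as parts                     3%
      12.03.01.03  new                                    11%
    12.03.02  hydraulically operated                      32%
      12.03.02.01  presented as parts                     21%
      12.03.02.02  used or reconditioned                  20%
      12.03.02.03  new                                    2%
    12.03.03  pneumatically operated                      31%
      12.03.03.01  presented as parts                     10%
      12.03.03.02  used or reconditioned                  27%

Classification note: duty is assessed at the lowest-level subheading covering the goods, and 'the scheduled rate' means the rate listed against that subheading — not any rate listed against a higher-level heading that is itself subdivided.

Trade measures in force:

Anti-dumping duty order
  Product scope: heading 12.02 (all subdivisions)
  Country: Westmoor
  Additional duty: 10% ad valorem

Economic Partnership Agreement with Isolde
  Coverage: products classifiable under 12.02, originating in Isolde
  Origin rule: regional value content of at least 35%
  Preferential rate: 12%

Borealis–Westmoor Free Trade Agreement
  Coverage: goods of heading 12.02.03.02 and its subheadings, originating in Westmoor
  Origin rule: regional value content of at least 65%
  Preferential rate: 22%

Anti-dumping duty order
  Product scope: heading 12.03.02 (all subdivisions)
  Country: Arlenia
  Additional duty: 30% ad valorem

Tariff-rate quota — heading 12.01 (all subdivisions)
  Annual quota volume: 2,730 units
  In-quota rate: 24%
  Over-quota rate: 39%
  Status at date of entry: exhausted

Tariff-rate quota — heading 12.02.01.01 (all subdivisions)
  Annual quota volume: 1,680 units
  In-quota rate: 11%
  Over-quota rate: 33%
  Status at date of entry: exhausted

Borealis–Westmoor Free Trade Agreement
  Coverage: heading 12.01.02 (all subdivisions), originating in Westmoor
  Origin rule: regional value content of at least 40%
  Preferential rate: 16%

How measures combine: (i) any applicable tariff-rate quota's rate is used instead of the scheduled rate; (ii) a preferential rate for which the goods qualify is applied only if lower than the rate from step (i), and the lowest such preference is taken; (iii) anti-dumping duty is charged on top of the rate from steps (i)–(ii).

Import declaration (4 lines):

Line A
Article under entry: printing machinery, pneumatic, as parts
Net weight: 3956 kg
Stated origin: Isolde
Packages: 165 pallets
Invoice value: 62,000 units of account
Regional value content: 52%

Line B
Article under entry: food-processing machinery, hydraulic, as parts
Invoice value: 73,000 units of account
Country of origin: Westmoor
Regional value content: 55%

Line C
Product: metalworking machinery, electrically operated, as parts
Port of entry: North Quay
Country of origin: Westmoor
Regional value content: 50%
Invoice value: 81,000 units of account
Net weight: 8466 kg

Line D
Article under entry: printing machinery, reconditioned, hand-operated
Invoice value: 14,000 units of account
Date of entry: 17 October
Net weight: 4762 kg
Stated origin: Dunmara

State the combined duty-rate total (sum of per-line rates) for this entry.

Line A: printing → 12.02; pneumatic → 12.02.04; as parts → 12.02.04.01. Scheduled 30%. Isolde agreement on 12.02: RVC ≥ 35% → 12% available; preferential 12%. → 12%.
Line B: food-processing → 12.01; hydraulic → 12.01.02; as parts → 12.01.02.02. Scheduled 34%. quota on 12.01 exhausted → over-quota 39%; Westmoor agreement on 12.02.03.02: 12.01.02.02 not covered; Westmoor agreement on 12.01.02: RVC ≥ 40% → 16% available; preferential 16%. → 16%.
Line C: metalworking → 12.03; electrically operated → 12.03.01; as parts → 12.03.01.02. Scheduled 3%. Westmoor agreement on 12.02.03.02: 12.03.01.02 not covered; Westmoor agreement on 12.01.02: 12.03.01.02 not covered. → 3%.
Line D: printing → 12.02; hand-operated → 12.02.02; reconditioned → 12.02.02.01. Scheduled 5%. No special measure applies. → 5%.
Sum: 12% + 16% + 3% + 5% = 36%.

36%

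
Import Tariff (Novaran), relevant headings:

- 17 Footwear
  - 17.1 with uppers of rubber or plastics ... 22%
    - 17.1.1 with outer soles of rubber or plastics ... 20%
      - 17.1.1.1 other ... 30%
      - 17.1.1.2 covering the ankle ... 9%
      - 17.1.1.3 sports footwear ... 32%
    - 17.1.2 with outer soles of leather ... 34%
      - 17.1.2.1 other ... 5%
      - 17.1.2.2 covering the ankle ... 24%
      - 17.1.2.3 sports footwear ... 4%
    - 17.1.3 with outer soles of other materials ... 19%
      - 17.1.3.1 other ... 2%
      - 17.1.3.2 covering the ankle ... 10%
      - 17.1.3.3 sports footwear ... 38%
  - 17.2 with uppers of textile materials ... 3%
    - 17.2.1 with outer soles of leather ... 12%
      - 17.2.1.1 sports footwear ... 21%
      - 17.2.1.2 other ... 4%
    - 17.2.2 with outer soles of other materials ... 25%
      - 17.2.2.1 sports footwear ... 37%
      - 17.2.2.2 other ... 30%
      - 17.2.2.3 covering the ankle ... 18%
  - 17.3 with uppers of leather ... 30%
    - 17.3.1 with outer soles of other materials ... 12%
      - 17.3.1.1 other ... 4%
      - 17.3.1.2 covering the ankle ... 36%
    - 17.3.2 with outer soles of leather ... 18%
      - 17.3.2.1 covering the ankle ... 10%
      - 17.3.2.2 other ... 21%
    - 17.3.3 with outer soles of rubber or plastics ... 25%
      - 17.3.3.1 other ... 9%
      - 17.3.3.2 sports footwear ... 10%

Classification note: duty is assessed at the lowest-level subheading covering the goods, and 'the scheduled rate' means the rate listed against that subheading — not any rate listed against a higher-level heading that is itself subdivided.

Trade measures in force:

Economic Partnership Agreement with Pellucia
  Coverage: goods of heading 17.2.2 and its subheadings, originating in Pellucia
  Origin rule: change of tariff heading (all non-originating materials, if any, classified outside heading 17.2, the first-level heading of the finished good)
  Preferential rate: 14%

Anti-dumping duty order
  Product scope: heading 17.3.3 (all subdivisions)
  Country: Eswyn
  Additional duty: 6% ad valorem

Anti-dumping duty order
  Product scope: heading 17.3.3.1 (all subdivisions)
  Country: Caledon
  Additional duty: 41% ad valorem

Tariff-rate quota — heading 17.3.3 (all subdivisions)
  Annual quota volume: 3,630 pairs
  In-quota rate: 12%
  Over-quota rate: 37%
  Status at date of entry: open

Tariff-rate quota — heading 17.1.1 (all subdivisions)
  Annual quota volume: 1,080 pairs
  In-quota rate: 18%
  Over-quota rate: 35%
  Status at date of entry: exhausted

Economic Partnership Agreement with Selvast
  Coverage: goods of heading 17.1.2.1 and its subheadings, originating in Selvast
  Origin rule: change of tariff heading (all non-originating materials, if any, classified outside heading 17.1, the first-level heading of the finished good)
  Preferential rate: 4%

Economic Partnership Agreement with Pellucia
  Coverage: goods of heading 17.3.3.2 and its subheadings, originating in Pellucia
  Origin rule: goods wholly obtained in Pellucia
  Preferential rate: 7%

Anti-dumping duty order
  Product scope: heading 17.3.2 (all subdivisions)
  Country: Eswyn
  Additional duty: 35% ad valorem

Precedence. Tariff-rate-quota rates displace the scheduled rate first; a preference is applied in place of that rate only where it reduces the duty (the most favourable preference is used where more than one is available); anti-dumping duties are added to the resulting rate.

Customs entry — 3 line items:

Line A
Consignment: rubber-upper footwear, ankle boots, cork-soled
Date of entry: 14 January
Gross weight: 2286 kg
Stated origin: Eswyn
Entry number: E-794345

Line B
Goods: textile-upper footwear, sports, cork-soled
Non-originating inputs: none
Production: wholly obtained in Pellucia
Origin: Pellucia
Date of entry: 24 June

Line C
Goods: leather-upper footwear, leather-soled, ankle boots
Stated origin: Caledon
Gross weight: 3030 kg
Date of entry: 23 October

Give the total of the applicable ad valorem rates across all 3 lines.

34%

Line A: rubber-upper → 17.1; cork-soled → 17.1.3; ankle boots → 17.1.3.2. Scheduled 10%. No special measure applies. → 10%.
Line B: textile-upper → 17.2; cork-soled → 17.2.2; sports → 17.2.2.1. Scheduled 37%. Pellucia agreement on 17.2.2: CTH met → 14% available; Pellucia agreement on 17.3.3.2: 17.2.2.1 not covered; preferential 14%. → 14%.
Line C: leather-upper → 17.3; leather-soled → 17.3.2; ankle boots → 17.3.2.1. Scheduled 10%. No special measure applies. → 10%.
Sum: 10% + 14% + 10% = 34%.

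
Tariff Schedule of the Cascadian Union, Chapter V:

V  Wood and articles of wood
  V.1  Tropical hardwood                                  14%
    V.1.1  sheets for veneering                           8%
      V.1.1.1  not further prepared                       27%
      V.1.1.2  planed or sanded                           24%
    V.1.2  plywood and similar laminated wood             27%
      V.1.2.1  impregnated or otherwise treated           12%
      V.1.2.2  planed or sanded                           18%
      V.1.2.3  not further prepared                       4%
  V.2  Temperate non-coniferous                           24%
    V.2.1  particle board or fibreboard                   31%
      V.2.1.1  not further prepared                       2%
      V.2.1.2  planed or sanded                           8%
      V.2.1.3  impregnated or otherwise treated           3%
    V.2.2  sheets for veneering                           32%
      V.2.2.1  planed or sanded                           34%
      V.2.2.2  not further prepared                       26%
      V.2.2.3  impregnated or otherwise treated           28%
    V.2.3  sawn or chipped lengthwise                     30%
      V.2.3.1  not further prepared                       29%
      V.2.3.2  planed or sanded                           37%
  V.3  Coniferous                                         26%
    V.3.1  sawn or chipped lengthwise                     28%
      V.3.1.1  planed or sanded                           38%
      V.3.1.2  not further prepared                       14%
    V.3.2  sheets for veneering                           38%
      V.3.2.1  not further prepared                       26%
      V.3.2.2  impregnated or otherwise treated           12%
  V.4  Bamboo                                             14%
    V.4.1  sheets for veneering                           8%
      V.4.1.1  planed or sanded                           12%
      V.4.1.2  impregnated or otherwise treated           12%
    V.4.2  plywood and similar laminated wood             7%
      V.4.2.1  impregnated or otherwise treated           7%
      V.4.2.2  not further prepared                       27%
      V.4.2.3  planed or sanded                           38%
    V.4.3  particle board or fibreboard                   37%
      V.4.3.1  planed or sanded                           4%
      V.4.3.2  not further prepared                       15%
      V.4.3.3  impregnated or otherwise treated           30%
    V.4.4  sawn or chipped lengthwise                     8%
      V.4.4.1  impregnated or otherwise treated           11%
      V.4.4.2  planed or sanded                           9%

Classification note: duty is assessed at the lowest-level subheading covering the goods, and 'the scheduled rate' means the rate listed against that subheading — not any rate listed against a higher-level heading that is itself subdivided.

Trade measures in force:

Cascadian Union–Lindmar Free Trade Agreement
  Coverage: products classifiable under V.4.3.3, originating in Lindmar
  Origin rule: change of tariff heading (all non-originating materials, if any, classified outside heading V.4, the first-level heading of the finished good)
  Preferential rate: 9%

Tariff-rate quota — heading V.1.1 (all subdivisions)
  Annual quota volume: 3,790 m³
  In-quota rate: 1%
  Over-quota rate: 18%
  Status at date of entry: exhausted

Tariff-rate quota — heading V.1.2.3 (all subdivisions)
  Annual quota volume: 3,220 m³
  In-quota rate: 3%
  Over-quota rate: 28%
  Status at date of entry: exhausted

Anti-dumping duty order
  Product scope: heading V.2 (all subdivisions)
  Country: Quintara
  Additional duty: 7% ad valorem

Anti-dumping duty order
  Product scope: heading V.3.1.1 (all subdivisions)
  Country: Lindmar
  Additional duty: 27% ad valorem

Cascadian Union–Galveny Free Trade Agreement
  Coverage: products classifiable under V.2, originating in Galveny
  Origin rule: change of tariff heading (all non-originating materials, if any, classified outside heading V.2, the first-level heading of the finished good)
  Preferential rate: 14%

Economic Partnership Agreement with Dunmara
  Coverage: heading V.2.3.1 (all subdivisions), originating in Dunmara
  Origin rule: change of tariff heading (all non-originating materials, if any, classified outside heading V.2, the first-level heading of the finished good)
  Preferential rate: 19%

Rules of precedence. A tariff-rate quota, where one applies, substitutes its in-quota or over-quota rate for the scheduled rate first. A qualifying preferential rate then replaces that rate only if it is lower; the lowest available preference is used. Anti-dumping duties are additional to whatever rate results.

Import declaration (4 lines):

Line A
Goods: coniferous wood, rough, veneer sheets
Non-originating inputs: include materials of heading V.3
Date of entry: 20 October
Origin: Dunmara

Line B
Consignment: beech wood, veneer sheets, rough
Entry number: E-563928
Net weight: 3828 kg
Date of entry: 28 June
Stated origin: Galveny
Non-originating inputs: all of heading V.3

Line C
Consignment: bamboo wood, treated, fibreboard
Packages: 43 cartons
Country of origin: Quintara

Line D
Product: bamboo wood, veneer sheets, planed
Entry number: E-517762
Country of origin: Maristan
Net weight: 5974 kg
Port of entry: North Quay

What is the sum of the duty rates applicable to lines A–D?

82%

Line A: coniferous → V.3; veneer sheets → V.3.2; rough → V.3.2.1. Scheduled 26%. Dunmara agreement on V.2.3.1: V.3.2.1 not covered. → 26%.
Line B: beech → V.2; veneer sheets → V.2.2; rough → V.2.2.2. Scheduled 26%. Galveny agreement on V.2: CTH met → 14% available; preferential 14%. → 14%.
Line C: bamboo → V.4; fibreboard → V.4.3; treated → V.4.3.3. Scheduled 30%. No special measure applies. → 30%.
Line D: bamboo → V.4; veneer sheets → V.4.1; planed → V.4.1.1. Scheduled 12%. No special measure applies. → 12%.
Sum: 26% + 14% + 30% + 12% = 82%.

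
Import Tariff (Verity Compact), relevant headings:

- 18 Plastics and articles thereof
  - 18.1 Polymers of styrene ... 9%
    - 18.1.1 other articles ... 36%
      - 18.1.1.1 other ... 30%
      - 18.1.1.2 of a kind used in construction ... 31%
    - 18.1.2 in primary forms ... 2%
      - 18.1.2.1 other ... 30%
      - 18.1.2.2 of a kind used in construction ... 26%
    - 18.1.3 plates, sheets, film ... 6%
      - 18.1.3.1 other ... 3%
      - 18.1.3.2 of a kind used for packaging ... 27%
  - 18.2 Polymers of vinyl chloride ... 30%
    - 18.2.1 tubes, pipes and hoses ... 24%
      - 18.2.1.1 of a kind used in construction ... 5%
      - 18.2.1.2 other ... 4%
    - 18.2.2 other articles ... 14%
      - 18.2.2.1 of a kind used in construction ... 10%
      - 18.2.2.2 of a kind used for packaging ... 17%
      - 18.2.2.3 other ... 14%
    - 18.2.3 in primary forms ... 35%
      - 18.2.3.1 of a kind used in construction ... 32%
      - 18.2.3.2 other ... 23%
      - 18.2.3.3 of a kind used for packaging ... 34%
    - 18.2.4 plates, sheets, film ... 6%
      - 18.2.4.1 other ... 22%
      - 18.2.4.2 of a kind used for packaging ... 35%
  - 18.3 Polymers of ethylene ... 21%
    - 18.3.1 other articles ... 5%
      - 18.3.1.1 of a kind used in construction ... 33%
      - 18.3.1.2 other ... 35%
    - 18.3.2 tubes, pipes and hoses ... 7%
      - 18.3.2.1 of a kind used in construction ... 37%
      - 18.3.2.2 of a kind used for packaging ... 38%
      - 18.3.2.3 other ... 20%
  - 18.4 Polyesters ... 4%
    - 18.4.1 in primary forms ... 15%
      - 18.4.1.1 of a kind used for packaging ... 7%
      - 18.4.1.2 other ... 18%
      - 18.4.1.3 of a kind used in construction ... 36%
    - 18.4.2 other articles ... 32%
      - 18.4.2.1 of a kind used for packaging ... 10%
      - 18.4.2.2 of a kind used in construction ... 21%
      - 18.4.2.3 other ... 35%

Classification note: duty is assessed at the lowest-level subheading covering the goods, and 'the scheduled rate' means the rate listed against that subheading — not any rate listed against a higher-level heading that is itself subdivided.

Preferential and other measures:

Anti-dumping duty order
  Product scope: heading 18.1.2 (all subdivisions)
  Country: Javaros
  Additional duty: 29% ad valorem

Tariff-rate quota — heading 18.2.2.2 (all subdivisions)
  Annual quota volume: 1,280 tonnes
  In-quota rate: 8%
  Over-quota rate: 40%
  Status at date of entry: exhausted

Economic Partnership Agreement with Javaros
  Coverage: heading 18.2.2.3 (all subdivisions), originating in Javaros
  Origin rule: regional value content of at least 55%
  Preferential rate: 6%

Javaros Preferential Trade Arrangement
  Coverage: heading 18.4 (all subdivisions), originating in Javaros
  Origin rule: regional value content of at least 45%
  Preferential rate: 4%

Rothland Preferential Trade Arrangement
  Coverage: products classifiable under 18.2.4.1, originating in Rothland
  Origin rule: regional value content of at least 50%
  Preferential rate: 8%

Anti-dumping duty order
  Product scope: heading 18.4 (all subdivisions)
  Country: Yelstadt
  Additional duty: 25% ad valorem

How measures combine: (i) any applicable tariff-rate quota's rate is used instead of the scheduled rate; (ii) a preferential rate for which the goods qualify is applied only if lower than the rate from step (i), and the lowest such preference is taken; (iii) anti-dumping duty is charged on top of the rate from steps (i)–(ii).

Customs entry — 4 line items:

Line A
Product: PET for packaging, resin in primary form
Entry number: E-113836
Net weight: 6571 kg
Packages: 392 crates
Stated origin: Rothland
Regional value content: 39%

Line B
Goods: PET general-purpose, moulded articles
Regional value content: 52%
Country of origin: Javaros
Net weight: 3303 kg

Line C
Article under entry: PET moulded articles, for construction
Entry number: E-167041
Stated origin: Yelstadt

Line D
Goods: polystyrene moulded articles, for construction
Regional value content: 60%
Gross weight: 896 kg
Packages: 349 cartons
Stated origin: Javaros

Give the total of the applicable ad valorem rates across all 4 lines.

Line A: PET → 18.4; resin in primary form → 18.4.1; for packaging → 18.4.1.1. Scheduled 7%. Rothland agreement on 18.2.4.1: 18.4.1.1 not covered. → 7%.
Line B: PET → 18.4; moulded articles → 18.4.2; general-purpose → 18.4.2.3. Scheduled 35%. Javaros agreement on 18.2.2.3: 18.4.2.3 not covered; Javaros agreement on 18.4: RVC ≥ 45% → 4% available; preferential 4%. → 4%.
Line C: PET → 18.4; moulded articles → 18.4.2; for construction → 18.4.2.2. Scheduled 21%. anti-dumping (Yelstadt, 18.4): +25%; total 21% + 25% = 46%. → 46%.
Line D: polystyrene → 18.1; moulded articles → 18.1.1; for construction → 18.1.1.2. Scheduled 31%. Javaros agreement on 18.2.2.3: 18.1.1.2 not covered; Javaros agreement on 18.4: 18.1.1.2 not covered. → 31%.
Sum: 7% + 4% + 46% + 31% = 88%.

88%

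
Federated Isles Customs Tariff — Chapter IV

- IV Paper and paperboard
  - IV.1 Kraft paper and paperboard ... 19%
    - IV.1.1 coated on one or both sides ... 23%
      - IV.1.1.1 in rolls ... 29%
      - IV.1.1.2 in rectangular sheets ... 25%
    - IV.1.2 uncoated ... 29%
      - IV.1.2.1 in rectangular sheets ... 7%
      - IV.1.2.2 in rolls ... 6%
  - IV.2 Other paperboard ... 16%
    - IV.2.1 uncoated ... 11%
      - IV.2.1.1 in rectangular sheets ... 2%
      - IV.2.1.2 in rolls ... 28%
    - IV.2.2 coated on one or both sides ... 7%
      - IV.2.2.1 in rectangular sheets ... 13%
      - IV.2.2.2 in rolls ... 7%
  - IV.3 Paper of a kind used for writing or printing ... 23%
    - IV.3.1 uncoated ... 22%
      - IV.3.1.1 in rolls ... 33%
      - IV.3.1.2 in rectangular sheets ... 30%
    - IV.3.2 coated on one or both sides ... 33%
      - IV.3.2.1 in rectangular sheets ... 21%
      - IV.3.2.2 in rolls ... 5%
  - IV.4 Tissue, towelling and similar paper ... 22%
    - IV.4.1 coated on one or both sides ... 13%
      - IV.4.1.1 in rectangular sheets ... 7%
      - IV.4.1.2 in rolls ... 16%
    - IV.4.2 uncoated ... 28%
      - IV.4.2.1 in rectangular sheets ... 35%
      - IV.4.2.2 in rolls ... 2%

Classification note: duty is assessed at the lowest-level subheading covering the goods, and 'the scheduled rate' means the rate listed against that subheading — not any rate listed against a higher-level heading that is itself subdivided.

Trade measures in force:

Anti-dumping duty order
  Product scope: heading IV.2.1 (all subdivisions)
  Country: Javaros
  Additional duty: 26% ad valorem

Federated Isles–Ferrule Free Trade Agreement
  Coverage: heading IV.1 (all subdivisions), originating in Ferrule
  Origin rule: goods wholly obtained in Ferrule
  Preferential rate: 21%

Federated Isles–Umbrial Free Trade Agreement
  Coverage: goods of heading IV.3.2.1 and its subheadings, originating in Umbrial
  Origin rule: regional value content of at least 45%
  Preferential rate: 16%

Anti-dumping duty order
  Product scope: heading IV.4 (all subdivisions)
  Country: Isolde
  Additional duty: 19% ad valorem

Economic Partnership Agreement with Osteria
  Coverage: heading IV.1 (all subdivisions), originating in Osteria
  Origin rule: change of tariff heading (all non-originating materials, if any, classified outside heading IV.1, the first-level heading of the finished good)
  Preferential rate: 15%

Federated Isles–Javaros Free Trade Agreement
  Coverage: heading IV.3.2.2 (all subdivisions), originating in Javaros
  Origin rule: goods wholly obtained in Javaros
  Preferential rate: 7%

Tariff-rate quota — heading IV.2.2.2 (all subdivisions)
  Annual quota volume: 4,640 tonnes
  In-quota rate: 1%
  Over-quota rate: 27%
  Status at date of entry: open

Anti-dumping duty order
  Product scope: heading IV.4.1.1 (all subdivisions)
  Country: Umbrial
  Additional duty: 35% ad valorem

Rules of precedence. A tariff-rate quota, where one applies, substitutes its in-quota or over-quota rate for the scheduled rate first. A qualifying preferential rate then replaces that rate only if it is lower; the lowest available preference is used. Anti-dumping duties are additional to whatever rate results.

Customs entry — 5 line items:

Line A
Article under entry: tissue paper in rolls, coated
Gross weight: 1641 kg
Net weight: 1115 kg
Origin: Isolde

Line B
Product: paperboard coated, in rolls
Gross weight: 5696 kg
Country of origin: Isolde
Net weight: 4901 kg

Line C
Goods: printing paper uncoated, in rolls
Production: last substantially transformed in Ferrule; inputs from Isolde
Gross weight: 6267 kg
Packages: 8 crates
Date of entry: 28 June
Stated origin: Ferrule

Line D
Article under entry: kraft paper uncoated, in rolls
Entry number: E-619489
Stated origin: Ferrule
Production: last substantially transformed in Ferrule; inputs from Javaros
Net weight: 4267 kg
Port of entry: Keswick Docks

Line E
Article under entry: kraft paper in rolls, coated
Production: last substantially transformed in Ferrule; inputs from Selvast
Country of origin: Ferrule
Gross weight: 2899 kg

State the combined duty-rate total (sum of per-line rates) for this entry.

Line A: tissue paper → IV.4; coated → IV.4.1; in rolls → IV.4.1.2. Scheduled 16%. anti-dumping (Isolde, IV.4): +19%; total 16% + 19% = 35%. → 35%.
Line B: paperboard → IV.2; coated → IV.2.2; in rolls → IV.2.2.2. Scheduled 7%. quota on IV.2.2.2 open → in-quota 1%. → 1%.
Line C: printing paper → IV.3; uncoated → IV.3.1; in rolls → IV.3.1.1. Scheduled 33%. Ferrule agreement on IV.1: IV.3.1.1 not covered. → 33%.
Line D: kraft paper → IV.1; uncoated → IV.1.2; in rolls → IV.1.2.2. Scheduled 6%. Ferrule agreement on IV.1: not wholly obtained. → 6%.
Line E: kraft paper → IV.1; coated → IV.1.1; in rolls → IV.1.1.1. Scheduled 29%. Ferrule agreement on IV.1: not wholly obtained. → 29%.
Sum: 35% + 1% + 33% + 6% + 29% = 104%.

104%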